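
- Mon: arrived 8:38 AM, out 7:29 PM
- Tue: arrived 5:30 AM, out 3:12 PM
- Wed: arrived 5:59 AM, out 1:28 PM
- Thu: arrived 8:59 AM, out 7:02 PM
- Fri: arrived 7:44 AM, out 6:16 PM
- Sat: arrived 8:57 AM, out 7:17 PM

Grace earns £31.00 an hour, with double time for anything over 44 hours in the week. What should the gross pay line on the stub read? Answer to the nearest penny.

£2290.90

Mon: 8:38 AM–7:29 PM = 10 h 51 min
Tue: 5:30 AM–3:12 PM = 9 h 42 min
Wed: 5:59 AM–1:28 PM = 7 h 29 min
Thu: 8:59 AM–7:02 PM = 10 h 3 min
Fri: 7:44 AM–6:16 PM = 10 h 32 min
Sat: 8:57 AM–7:17 PM = 10 h 20 min
Total worked: 58 h 57 min = 3537 min.
Regular 44 h 0 min = 2640 min at £31.00/h; overtime 14 h 57 min = 897 min at £62.00/h.
Pay = (2640 × £31.00 + 897 × £62.00) ÷ 60 = £2290.90.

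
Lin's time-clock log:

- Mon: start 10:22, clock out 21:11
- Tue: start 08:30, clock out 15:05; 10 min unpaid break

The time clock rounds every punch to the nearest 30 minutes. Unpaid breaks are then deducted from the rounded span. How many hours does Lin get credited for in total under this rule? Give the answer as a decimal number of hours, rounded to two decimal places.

Mon: in 10:22→10:30, out 21:11→21:00; 10 h 30 min
Tue: in 08:30→08:30, out 15:05→15:00; 6 h 30 min − 10 min = 6 h 20 min
Total credited: 16 h 50 min.

16.83 hours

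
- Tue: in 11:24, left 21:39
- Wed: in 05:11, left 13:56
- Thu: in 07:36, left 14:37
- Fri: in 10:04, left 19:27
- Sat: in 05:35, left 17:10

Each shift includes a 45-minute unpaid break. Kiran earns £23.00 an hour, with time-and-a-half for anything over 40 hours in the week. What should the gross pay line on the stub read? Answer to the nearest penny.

Tue: 11:24–21:39 = 10 h 15 min; less 45 min break → 9 h 30 min
Wed: 05:11–13:56 = 8 h 45 min; less 45 min break → 8 h 0 min
Thu: 07:36–14:37 = 7 h 1 min; less 45 min break → 6 h 16 min
Fri: 10:04–19:27 = 9 h 23 min; less 45 min break → 8 h 38 min
Sat: 05:35–17:10 = 11 h 35 min; less 45 min break → 10 h 50 min
Total worked: 43 h 14 min = 2594 min.
Regular 40 h 0 min = 2400 min at £23.00/h; overtime 3 h 14 min = 194 min at £34.50/h.
Pay = (2400 × £23.00 + 194 × £34.50) ÷ 60 = £1031.55.

£1031.55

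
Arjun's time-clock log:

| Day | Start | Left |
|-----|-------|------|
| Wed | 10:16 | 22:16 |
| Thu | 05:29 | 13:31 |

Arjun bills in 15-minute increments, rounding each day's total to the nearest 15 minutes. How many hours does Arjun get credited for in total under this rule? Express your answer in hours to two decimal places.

20.00 hours

Wed: 10:16–22:16 = 12 h 0 min → rounds to 12 h 0 min
Thu: 05:29–13:31 = 8 h 2 min → rounds to 8 h 0 min
Total credited: 20 h 0 min.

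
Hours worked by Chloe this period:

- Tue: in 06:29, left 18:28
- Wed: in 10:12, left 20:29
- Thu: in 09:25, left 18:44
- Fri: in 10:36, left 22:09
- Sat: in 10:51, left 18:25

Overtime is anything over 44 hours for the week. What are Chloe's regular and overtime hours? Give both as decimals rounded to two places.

Regular 44.00 hours, overtime 6.70 hours

Tue: 06:29–18:28 = 11 h 59 min
Wed: 10:12–20:29 = 10 h 17 min
Thu: 09:25–18:44 = 9 h 19 min
Fri: 10:36–22:09 = 11 h 33 min
Sat: 10:51–18:25 = 7 h 34 min
Total worked: 50 h 42 min = 50.70 h.
Threshold 44 h → overtime 6 h 42 min, regular 44 h 0 min.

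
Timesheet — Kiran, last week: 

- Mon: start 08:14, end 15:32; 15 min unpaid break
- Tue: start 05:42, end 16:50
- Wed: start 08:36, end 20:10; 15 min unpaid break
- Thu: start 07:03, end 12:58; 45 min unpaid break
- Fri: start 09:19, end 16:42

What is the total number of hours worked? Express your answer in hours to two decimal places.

Mon: 08:14–15:32 = 7 h 18 min; less 15 min break → 7 h 3 min
Tue: 05:42–16:50 = 11 h 8 min
Wed: 08:36–20:10 = 11 h 34 min; less 15 min break → 11 h 19 min
Thu: 07:03–12:58 = 5 h 55 min; less 45 min break → 5 h 10 min
Fri: 09:19–16:42 = 7 h 23 min
Total: 7 h 3 min + 11 h 8 min + 11 h 19 min + 5 h 10 min + 7 h 23 min = 42 h 3 min.

42.05 hours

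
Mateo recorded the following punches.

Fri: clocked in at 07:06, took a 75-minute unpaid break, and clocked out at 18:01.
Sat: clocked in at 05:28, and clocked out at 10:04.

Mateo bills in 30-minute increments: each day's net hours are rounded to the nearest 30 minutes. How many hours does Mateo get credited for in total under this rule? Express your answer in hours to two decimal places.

Fri: 07:06–18:01 = 10 h 55 min − 75 min = 9 h 40 min → rounds to 9 h 30 min
Sat: 05:28–10:04 = 4 h 36 min → rounds to 4 h 30 min
Total credited: 14 h 0 min.

14.00 hours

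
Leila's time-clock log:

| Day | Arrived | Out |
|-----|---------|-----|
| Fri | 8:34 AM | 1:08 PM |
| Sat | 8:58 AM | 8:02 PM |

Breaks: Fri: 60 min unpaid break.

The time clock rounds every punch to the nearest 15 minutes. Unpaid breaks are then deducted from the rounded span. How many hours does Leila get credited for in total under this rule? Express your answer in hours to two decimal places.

Fri: in 8:34 AM→8:30 AM, out 1:08 PM→1:15 PM; 4 h 45 min − 60 min = 3 h 45 min
Sat: in 8:58 AM→9:00 AM, out 8:02 PM→8:00 PM; 11 h 0 min
Total credited: 14 h 45 min.

14.75 hours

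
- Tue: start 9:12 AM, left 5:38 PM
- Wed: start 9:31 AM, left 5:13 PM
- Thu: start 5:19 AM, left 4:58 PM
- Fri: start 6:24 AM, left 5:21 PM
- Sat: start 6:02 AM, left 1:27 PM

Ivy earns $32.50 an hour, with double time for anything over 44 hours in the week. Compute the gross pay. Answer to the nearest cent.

Tue: 9:12 AM–5:38 PM = 8 h 26 min
Wed: 9:31 AM–5:13 PM = 7 h 42 min
Thu: 5:19 AM–4:58 PM = 11 h 39 min
Fri: 6:24 AM–5:21 PM = 10 h 57 min
Sat: 6:02 AM–1:27 PM = 7 h 25 min
Total worked: 46 h 9 min = 2769 min.
Regular 44 h 0 min = 2640 min at $32.50/h; overtime 2 h 9 min = 129 min at $65.00/h.
Pay = (2640 × $32.50 + 129 × $65.00) ÷ 60 = $1569.75.

$1569.75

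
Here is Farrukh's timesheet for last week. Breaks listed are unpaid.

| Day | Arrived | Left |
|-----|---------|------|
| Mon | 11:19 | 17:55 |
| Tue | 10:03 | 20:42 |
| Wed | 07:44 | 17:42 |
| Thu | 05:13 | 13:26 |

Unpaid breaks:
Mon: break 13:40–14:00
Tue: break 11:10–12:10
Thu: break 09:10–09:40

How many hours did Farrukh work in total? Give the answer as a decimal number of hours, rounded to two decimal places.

33.60 hours

Mon: 11:19–17:55 = 6 h 36 min; less 20 min break → 6 h 16 min
Tue: 10:03–20:42 = 10 h 39 min; less 60 min break → 9 h 39 min
Wed: 07:44–17:42 = 9 h 58 min
Thu: 05:13–13:26 = 8 h 13 min; less 30 min break → 7 h 43 min
Total: 6 h 16 min + 9 h 39 min + 9 h 58 min + 7 h 43 min = 33 h 36 min.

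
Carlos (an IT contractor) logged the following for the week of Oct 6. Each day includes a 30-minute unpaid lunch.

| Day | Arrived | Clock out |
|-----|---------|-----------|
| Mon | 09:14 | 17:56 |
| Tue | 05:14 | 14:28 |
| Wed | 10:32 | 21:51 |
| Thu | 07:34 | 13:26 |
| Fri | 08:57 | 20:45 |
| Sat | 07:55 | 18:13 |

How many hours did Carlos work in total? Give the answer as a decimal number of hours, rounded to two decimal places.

54.22 hours

Mon: 09:14–17:56 = 8 h 42 min; less 30 min break → 8 h 12 min
Tue: 05:14–14:28 = 9 h 14 min; less 30 min break → 8 h 44 min
Wed: 10:32–21:51 = 11 h 19 min; less 30 min break → 10 h 49 min
Thu: 07:34–13:26 = 5 h 52 min; less 30 min break → 5 h 22 min
Fri: 08:57–20:45 = 11 h 48 min; less 30 min break → 11 h 18 min
Sat: 07:55–18:13 = 10 h 18 min; less 30 min break → 9 h 48 min
Total: 8 h 12 min + 8 h 44 min + 10 h 49 min + 5 h 22 min + 11 h 18 min + 9 h 48 min = 54 h 13 min.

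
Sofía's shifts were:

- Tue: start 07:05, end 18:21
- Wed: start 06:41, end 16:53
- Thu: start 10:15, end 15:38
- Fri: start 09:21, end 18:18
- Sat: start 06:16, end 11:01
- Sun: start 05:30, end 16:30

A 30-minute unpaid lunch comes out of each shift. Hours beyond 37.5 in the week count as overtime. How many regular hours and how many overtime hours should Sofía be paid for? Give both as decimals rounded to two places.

Regular 37.50 hours, overtime 11.05 hours

Tue: 07:05–18:21 = 11 h 16 min; less 30 min break → 10 h 46 min
Wed: 06:41–16:53 = 10 h 12 min; less 30 min break → 9 h 42 min
Thu: 10:15–15:38 = 5 h 23 min; less 30 min break → 4 h 53 min
Fri: 09:21–18:18 = 8 h 57 min; less 30 min break → 8 h 27 min
Sat: 06:16–11:01 = 4 h 45 min; less 30 min break → 4 h 15 min
Sun: 05:30–16:30 = 11 h 0 min; less 30 min break → 10 h 30 min
Total worked: 48 h 33 min = 48.55 h.
Threshold 37.5 h → overtime 11 h 3 min, regular 37 h 30 min.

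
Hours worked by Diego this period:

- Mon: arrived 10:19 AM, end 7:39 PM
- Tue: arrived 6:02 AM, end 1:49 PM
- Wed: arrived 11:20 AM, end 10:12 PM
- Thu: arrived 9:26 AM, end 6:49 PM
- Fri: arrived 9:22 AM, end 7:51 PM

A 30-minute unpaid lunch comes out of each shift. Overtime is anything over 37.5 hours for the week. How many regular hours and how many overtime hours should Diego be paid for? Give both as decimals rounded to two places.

Regular 37.50 hours, overtime 7.85 hours

Mon: 10:19 AM–7:39 PM = 9 h 20 min; less 30 min break → 8 h 50 min
Tue: 6:02 AM–1:49 PM = 7 h 47 min; less 30 min break → 7 h 17 min
Wed: 11:20 AM–10:12 PM = 10 h 52 min; less 30 min break → 10 h 22 min
Thu: 9:26 AM–6:49 PM = 9 h 23 min; less 30 min break → 8 h 53 min
Fri: 9:22 AM–7:51 PM = 10 h 29 min; less 30 min break → 9 h 59 min
Total worked: 45 h 21 min = 45.35 h.
Threshold 37.5 h → overtime 7 h 51 min, regular 37 h 30 min.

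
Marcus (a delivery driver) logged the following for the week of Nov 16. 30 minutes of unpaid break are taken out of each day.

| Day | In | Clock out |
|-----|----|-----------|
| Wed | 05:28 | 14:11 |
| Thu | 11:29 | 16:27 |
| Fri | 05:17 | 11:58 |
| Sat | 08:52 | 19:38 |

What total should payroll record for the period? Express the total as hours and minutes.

Wed: 05:28–14:11 = 8 h 43 min; less 30 min break → 8 h 13 min
Thu: 11:29–16:27 = 4 h 58 min; less 30 min break → 4 h 28 min
Fri: 05:17–11:58 = 6 h 41 min; less 30 min break → 6 h 11 min
Sat: 08:52–19:38 = 10 h 46 min; less 30 min break → 10 h 16 min
Total: 8 h 13 min + 4 h 28 min + 6 h 11 min + 10 h 16 min = 29 h 8 min.

29 h 8 min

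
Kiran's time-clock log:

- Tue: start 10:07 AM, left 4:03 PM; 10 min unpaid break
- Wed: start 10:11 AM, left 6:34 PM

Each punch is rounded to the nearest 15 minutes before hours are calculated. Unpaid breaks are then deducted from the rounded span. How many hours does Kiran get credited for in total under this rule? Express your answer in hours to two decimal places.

Tue: in 10:07 AM→10:00 AM, out 4:03 PM→4:00 PM; 6 h 0 min − 10 min = 5 h 50 min
Wed: in 10:11 AM→10:15 AM, out 6:34 PM→6:30 PM; 8 h 15 min
Total credited: 14 h 5 min.

14.08 hours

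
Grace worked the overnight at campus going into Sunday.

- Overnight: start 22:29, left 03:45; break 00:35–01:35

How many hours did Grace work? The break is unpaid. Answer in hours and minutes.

4 h 16 min

Overnight: 22:29 → midnight = 1 h 31 min; midnight → 03:45 = 3 h 45 min; span 5 h 16 min; less 60 min break → 4 h 16 min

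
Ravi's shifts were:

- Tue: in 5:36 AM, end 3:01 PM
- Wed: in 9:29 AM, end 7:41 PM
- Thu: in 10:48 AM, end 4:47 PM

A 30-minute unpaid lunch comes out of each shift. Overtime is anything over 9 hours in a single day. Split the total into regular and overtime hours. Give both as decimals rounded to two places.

Regular 23.40 hours, overtime 0.70 hours

Tue: 5:36 AM–3:01 PM = 9 h 25 min; less 30 min break → 8 h 55 min
Wed: 9:29 AM–7:41 PM = 10 h 12 min; less 30 min break → 9 h 42 min
Thu: 10:48 AM–4:47 PM = 5 h 59 min; less 30 min break → 5 h 29 min
Tue reg 8 h 55 min / OT 0 h 0 min; Wed reg 9 h 0 min / OT 0 h 42 min; Thu reg 5 h 29 min / OT 0 h 0 min.
Totals: regular 23 h 24 min, overtime 0 h 42 min.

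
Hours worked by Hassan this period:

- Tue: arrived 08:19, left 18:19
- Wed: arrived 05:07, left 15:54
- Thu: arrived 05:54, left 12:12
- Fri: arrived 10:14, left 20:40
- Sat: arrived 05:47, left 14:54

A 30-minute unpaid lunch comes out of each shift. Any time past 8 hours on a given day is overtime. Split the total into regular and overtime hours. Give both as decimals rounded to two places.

Tue: 08:19–18:19 = 10 h 0 min; less 30 min break → 9 h 30 min
Wed: 05:07–15:54 = 10 h 47 min; less 30 min break → 10 h 17 min
Thu: 05:54–12:12 = 6 h 18 min; less 30 min break → 5 h 48 min
Fri: 10:14–20:40 = 10 h 26 min; less 30 min break → 9 h 56 min
Sat: 05:47–14:54 = 9 h 7 min; less 30 min break → 8 h 37 min
Tue reg 8 h 0 min / OT 1 h 30 min; Wed reg 8 h 0 min / OT 2 h 17 min; Thu reg 5 h 48 min / OT 0 h 0 min; Fri reg 8 h 0 min / OT 1 h 56 min; Sat reg 8 h 0 min / OT 0 h 37 min.
Totals: regular 37 h 48 min, overtime 6 h 20 min.

Regular 37.80 hours, overtime 6.33 hours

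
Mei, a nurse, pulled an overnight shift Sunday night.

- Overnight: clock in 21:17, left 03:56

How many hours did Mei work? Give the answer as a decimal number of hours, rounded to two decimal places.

6.65 hours

Overnight: 21:17 → midnight = 2 h 43 min; midnight → 03:56 = 3 h 56 min; span 6 h 39 min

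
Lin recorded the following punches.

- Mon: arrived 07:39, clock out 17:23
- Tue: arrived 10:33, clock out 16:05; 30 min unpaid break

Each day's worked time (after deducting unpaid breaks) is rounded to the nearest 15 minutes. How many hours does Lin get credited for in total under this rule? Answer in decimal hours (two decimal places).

Mon: 07:39–17:23 = 9 h 44 min → rounds to 9 h 45 min
Tue: 10:33–16:05 = 5 h 32 min − 30 min = 5 h 2 min → rounds to 5 h 0 min
Total credited: 14 h 45 min.

14.75 hours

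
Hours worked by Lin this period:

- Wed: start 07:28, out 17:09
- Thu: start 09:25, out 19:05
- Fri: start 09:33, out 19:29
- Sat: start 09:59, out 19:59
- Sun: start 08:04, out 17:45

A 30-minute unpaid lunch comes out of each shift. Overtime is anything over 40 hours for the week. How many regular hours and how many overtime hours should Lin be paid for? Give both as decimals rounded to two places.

Wed: 07:28–17:09 = 9 h 41 min; less 30 min break → 9 h 11 min
Thu: 09:25–19:05 = 9 h 40 min; less 30 min break → 9 h 10 min
Fri: 09:33–19:29 = 9 h 56 min; less 30 min break → 9 h 26 min
Sat: 09:59–19:59 = 10 h 0 min; less 30 min break → 9 h 30 min
Sun: 08:04–17:45 = 9 h 41 min; less 30 min break → 9 h 11 min
Total worked: 46 h 28 min = 46.47 h.
Threshold 40 h → overtime 6 h 28 min, regular 40 h 0 min.

Regular 40.00 hours, overtime 6.47 hours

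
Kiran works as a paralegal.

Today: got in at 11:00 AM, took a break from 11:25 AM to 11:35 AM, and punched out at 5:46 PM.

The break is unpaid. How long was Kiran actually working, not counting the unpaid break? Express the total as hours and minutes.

Today: 11:00 AM–5:46 PM = 6 h 46 min; less 10 min break → 6 h 36 min

6 h 36 min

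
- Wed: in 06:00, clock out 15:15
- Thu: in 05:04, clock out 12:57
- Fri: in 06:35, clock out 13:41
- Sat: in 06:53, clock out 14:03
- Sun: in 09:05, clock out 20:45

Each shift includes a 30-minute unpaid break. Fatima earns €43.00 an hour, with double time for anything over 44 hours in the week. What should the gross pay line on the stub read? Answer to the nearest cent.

€1744.37

Wed: 06:00–15:15 = 9 h 15 min; less 30 min break → 8 h 45 min
Thu: 05:04–12:57 = 7 h 53 min; less 30 min break → 7 h 23 min
Fri: 06:35–13:41 = 7 h 6 min; less 30 min break → 6 h 36 min
Sat: 06:53–14:03 = 7 h 10 min; less 30 min break → 6 h 40 min
Sun: 09:05–20:45 = 11 h 40 min; less 30 min break → 11 h 10 min
Total worked: 40 h 34 min = 2434 min.
Regular 40 h 34 min = 2434 min at €43.00/h; overtime 0 h 0 min = 0 min at €86.00/h.
Pay = (2434 × €43.00 + 0 × €86.00) ÷ 60 = €1744.37.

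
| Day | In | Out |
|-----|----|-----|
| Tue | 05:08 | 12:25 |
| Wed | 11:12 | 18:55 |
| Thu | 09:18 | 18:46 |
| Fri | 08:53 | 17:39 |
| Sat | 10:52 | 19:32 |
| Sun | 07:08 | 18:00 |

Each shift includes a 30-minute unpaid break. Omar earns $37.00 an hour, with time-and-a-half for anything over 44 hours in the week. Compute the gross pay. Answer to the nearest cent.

Tue: 05:08–12:25 = 7 h 17 min; less 30 min break → 6 h 47 min
Wed: 11:12–18:55 = 7 h 43 min; less 30 min break → 7 h 13 min
Thu: 09:18–18:46 = 9 h 28 min; less 30 min break → 8 h 58 min
Fri: 08:53–17:39 = 8 h 46 min; less 30 min break → 8 h 16 min
Sat: 10:52–19:32 = 8 h 40 min; less 30 min break → 8 h 10 min
Sun: 07:08–18:00 = 10 h 52 min; less 30 min break → 10 h 22 min
Total worked: 49 h 46 min = 2986 min.
Regular 44 h 0 min = 2640 min at $37.00/h; overtime 5 h 46 min = 346 min at $55.50/h.
Pay = (2640 × $37.00 + 346 × $55.50) ÷ 60 = $1948.05.

$1948.05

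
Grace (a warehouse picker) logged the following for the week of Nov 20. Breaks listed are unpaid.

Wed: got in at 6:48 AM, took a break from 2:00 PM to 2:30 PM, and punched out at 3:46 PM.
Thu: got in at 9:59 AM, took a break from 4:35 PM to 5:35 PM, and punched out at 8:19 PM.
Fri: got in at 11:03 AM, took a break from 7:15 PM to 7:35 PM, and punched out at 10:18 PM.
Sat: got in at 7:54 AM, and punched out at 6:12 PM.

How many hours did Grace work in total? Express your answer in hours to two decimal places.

Wed: 6:48 AM–3:46 PM = 8 h 58 min; less 30 min break → 8 h 28 min
Thu: 9:59 AM–8:19 PM = 10 h 20 min; less 60 min break → 9 h 20 min
Fri: 11:03 AM–10:18 PM = 11 h 15 min; less 20 min break → 10 h 55 min
Sat: 7:54 AM–6:12 PM = 10 h 18 min
Total: 8 h 28 min + 9 h 20 min + 10 h 55 min + 10 h 18 min = 39 h 1 min.

39.02 hours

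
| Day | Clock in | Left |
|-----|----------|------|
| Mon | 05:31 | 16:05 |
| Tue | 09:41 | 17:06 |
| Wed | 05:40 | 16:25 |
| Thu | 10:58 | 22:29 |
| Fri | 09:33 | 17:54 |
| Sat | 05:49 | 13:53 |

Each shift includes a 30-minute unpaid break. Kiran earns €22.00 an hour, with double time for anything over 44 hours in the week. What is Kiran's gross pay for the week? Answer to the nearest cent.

Mon: 05:31–16:05 = 10 h 34 min; less 30 min break → 10 h 4 min
Tue: 09:41–17:06 = 7 h 25 min; less 30 min break → 6 h 55 min
Wed: 05:40–16:25 = 10 h 45 min; less 30 min break → 10 h 15 min
Thu: 10:58–22:29 = 11 h 31 min; less 30 min break → 11 h 1 min
Fri: 09:33–17:54 = 8 h 21 min; less 30 min break → 7 h 51 min
Sat: 05:49–13:53 = 8 h 4 min; less 30 min break → 7 h 34 min
Total worked: 53 h 40 min = 3220 min.
Regular 44 h 0 min = 2640 min at €22.00/h; overtime 9 h 40 min = 580 min at €44.00/h.
Pay = (2640 × €22.00 + 580 × €44.00) ÷ 60 = €1393.33.

€1393.33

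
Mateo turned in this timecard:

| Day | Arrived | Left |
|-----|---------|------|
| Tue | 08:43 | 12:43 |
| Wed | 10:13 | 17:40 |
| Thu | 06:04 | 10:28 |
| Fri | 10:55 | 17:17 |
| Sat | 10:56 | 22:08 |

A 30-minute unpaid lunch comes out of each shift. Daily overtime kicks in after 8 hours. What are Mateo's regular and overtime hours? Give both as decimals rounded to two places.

Regular 28.22 hours, overtime 2.70 hours

Tue: 08:43–12:43 = 4 h 0 min; less 30 min break → 3 h 30 min
Wed: 10:13–17:40 = 7 h 27 min; less 30 min break → 6 h 57 min
Thu: 06:04–10:28 = 4 h 24 min; less 30 min break → 3 h 54 min
Fri: 10:55–17:17 = 6 h 22 min; less 30 min break → 5 h 52 min
Sat: 10:56–22:08 = 11 h 12 min; less 30 min break → 10 h 42 min
Tue reg 3 h 30 min / OT 0 h 0 min; Wed reg 6 h 57 min / OT 0 h 0 min; Thu reg 3 h 54 min / OT 0 h 0 min; Fri reg 5 h 52 min / OT 0 h 0 min; Sat reg 8 h 0 min / OT 2 h 42 min.
Totals: regular 28 h 13 min, overtime 2 h 42 min.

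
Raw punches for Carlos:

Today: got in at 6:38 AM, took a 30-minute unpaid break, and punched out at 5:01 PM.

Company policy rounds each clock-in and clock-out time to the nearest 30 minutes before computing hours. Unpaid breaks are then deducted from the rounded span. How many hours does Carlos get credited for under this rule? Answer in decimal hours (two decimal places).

Today: in 6:38 AM→6:30 AM, out 5:01 PM→5:00 PM; 10 h 30 min − 30 min = 10 h 0 min

10.00 hours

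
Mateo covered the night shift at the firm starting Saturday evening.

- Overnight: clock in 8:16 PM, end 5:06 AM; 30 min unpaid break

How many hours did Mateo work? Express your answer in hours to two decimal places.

Overnight: 8:16 PM → midnight = 3 h 44 min; midnight → 5:06 AM = 5 h 6 min; span 8 h 50 min; less 30 min break → 8 h 20 min

8.33 hours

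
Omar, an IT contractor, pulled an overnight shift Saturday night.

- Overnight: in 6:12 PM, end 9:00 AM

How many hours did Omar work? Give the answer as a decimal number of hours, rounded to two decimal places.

14.80 hours

Overnight: 6:12 PM → midnight = 5 h 48 min; midnight → 9:00 AM = 9 h 0 min; span 14 h 48 min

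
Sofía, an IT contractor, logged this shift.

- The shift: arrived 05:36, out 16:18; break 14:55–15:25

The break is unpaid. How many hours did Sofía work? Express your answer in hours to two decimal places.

10.20 hours

The shift: 05:36–16:18 = 10 h 42 min; less 30 min break → 10 h 12 min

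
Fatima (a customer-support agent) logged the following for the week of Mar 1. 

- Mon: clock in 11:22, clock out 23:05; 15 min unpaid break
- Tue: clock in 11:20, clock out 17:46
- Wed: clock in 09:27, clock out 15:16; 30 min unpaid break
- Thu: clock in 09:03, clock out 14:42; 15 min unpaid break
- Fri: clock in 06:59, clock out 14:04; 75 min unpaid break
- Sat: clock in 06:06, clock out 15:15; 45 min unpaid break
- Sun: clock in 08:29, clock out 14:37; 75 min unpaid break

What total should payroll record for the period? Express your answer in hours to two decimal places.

47.73 hours

Mon: 11:22–23:05 = 11 h 43 min; less 15 min break → 11 h 28 min
Tue: 11:20–17:46 = 6 h 26 min
Wed: 09:27–15:16 = 5 h 49 min; less 30 min break → 5 h 19 min
Thu: 09:03–14:42 = 5 h 39 min; less 15 min break → 5 h 24 min
Fri: 06:59–14:04 = 7 h 5 min; less 75 min break → 5 h 50 min
Sat: 06:06–15:15 = 9 h 9 min; less 45 min break → 8 h 24 min
Sun: 08:29–14:37 = 6 h 8 min; less 75 min break → 4 h 53 min
Total: 11 h 28 min + 6 h 26 min + 5 h 19 min + 5 h 24 min + 5 h 50 min + 8 h 24 min + 4 h 53 min = 47 h 44 min.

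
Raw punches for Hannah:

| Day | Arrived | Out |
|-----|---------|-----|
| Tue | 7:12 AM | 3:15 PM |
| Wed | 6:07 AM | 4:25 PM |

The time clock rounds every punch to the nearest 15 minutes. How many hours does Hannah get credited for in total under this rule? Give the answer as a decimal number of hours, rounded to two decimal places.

Tue: in 7:12 AM→7:15 AM, out 3:15 PM→3:15 PM; 8 h 0 min
Wed: in 6:07 AM→6:00 AM, out 4:25 PM→4:30 PM; 10 h 30 min
Total credited: 18 h 30 min.

18.50 hours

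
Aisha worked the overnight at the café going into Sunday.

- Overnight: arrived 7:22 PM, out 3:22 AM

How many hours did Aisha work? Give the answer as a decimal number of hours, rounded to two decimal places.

Overnight: 7:22 PM → midnight = 4 h 38 min; midnight → 3:22 AM = 3 h 22 min; span 8 h 0 min

8.00 hours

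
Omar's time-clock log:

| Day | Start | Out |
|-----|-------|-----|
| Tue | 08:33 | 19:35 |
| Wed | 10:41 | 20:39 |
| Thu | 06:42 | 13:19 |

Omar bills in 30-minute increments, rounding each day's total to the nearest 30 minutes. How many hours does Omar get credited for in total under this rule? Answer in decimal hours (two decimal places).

27.50 hours

Tue: 08:33–19:35 = 11 h 2 min → rounds to 11 h 0 min
Wed: 10:41–20:39 = 9 h 58 min → rounds to 10 h 0 min
Thu: 06:42–13:19 = 6 h 37 min → rounds to 6 h 30 min
Total credited: 27 h 30 min.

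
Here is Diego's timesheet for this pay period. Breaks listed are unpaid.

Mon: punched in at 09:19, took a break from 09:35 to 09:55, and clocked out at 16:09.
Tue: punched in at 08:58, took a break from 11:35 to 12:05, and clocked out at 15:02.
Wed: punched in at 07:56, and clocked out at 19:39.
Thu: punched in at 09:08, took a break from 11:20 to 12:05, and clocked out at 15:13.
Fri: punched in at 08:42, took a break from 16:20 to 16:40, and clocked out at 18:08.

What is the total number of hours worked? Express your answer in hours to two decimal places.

Mon: 09:19–16:09 = 6 h 50 min; less 20 min break → 6 h 30 min
Tue: 08:58–15:02 = 6 h 4 min; less 30 min break → 5 h 34 min
Wed: 07:56–19:39 = 11 h 43 min
Thu: 09:08–15:13 = 6 h 5 min; less 45 min break → 5 h 20 min
Fri: 08:42–18:08 = 9 h 26 min; less 20 min break → 9 h 6 min
Total: 6 h 30 min + 5 h 34 min + 11 h 43 min + 5 h 20 min + 9 h 6 min = 38 h 13 min.

38.22 hours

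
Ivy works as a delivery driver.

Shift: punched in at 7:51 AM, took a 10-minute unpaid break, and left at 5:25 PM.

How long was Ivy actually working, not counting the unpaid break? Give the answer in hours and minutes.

Shift: 7:51 AM–5:25 PM = 9 h 34 min; less 10 min break → 9 h 24 min

9 h 24 min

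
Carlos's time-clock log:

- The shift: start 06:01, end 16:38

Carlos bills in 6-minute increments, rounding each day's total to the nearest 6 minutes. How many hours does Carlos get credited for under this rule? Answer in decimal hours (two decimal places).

10.60 hours

The shift: 06:01–16:38 = 10 h 37 min → rounds to 10 h 36 min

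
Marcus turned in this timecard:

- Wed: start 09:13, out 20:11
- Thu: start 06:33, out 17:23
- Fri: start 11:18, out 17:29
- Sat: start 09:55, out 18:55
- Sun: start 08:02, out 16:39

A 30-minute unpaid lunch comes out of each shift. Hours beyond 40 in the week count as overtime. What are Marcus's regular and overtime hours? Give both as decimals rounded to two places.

Wed: 09:13–20:11 = 10 h 58 min; less 30 min break → 10 h 28 min
Thu: 06:33–17:23 = 10 h 50 min; less 30 min break → 10 h 20 min
Fri: 11:18–17:29 = 6 h 11 min; less 30 min break → 5 h 41 min
Sat: 09:55–18:55 = 9 h 0 min; less 30 min break → 8 h 30 min
Sun: 08:02–16:39 = 8 h 37 min; less 30 min break → 8 h 7 min
Total worked: 43 h 6 min = 43.10 h.
Threshold 40 h → overtime 3 h 6 min, regular 40 h 0 min.

Regular 40.00 hours, overtime 3.10 hours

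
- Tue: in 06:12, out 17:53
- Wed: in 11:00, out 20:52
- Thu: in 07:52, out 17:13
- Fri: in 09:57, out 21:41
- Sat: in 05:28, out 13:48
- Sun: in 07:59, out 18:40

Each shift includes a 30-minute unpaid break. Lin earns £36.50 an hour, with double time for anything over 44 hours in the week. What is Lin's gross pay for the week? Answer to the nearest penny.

Tue: 06:12–17:53 = 11 h 41 min; less 30 min break → 11 h 11 min
Wed: 11:00–20:52 = 9 h 52 min; less 30 min break → 9 h 22 min
Thu: 07:52–17:13 = 9 h 21 min; less 30 min break → 8 h 51 min
Fri: 09:57–21:41 = 11 h 44 min; less 30 min break → 11 h 14 min
Sat: 05:28–13:48 = 8 h 20 min; less 30 min break → 7 h 50 min
Sun: 07:59–18:40 = 10 h 41 min; less 30 min break → 10 h 11 min
Total worked: 58 h 39 min = 3519 min.
Regular 44 h 0 min = 2640 min at £36.50/h; overtime 14 h 39 min = 879 min at £73.00/h.
Pay = (2640 × £36.50 + 879 × £73.00) ÷ 60 = £2675.45.

£2675.45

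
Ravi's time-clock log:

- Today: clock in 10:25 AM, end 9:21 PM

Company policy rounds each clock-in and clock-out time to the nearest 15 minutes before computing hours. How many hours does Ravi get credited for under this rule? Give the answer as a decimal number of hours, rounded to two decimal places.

10.75 hours

Today: in 10:25 AM→10:30 AM, out 9:21 PM→9:15 PM; 10 h 45 min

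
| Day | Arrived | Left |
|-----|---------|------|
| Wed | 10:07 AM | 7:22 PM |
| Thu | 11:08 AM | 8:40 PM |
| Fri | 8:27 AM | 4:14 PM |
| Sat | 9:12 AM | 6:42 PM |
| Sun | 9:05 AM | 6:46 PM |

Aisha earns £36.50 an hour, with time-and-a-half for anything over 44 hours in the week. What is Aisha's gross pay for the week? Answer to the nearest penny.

Wed: 10:07 AM–7:22 PM = 9 h 15 min
Thu: 11:08 AM–8:40 PM = 9 h 32 min
Fri: 8:27 AM–4:14 PM = 7 h 47 min
Sat: 9:12 AM–6:42 PM = 9 h 30 min
Sun: 9:05 AM–6:46 PM = 9 h 41 min
Total worked: 45 h 45 min = 2745 min.
Regular 44 h 0 min = 2640 min at £36.50/h; overtime 1 h 45 min = 105 min at £54.75/h.
Pay = (2640 × £36.50 + 105 × £54.75) ÷ 60 = £1701.81.

£1701.81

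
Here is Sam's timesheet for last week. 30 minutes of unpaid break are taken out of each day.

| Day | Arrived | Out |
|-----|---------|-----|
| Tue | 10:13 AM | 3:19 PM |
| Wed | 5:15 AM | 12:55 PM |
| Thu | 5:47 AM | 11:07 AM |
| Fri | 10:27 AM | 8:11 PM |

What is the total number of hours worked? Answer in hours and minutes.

Tue: 10:13 AM–3:19 PM = 5 h 6 min; less 30 min break → 4 h 36 min
Wed: 5:15 AM–12:55 PM = 7 h 40 min; less 30 min break → 7 h 10 min
Thu: 5:47 AM–11:07 AM = 5 h 20 min; less 30 min break → 4 h 50 min
Fri: 10:27 AM–8:11 PM = 9 h 44 min; less 30 min break → 9 h 14 min
Total: 4 h 36 min + 7 h 10 min + 4 h 50 min + 9 h 14 min = 25 h 50 min.

25 h 50 min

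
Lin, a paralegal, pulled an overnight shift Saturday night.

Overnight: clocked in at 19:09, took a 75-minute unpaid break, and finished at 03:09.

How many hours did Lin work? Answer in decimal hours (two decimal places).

Overnight: 19:09 → midnight = 4 h 51 min; midnight → 03:09 = 3 h 9 min; span 8 h 0 min; less 75 min break → 6 h 45 min

6.75 hours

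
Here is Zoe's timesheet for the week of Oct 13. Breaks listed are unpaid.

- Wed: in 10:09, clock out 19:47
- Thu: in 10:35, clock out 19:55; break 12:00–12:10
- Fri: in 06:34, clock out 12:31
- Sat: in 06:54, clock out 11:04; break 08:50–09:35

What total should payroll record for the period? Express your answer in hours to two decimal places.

Wed: 10:09–19:47 = 9 h 38 min
Thu: 10:35–19:55 = 9 h 20 min; less 10 min break → 9 h 10 min
Fri: 06:34–12:31 = 5 h 57 min
Sat: 06:54–11:04 = 4 h 10 min; less 45 min break → 3 h 25 min
Total: 9 h 38 min + 9 h 10 min + 5 h 57 min + 3 h 25 min = 28 h 10 min.

28.17 hours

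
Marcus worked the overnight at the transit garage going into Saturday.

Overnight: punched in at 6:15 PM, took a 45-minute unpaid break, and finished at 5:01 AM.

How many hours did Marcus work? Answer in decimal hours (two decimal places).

10.02 hours

Overnight: 6:15 PM → midnight = 5 h 45 min; midnight → 5:01 AM = 5 h 1 min; span 10 h 46 min; less 45 min break → 10 h 1 min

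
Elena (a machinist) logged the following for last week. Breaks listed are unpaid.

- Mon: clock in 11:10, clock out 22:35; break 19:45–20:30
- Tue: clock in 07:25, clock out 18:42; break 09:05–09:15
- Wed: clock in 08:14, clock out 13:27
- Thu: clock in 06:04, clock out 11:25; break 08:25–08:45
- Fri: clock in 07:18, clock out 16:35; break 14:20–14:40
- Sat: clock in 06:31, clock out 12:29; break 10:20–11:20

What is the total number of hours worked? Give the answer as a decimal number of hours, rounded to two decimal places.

Mon: 11:10–22:35 = 11 h 25 min; less 45 min break → 10 h 40 min
Tue: 07:25–18:42 = 11 h 17 min; less 10 min break → 11 h 7 min
Wed: 08:14–13:27 = 5 h 13 min
Thu: 06:04–11:25 = 5 h 21 min; less 20 min break → 5 h 1 min
Fri: 07:18–16:35 = 9 h 17 min; less 20 min break → 8 h 57 min
Sat: 06:31–12:29 = 5 h 58 min; less 60 min break → 4 h 58 min
Total: 10 h 40 min + 11 h 7 min + 5 h 13 min + 5 h 1 min + 8 h 57 min + 4 h 58 min = 45 h 56 min.

45.93 hours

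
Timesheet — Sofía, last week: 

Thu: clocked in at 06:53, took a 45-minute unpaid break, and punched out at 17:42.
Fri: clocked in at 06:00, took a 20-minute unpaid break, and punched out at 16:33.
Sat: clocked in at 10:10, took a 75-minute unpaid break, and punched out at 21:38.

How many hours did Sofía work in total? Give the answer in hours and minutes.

30 h 30 min

Thu: 06:53–17:42 = 10 h 49 min; less 45 min break → 10 h 4 min
Fri: 06:00–16:33 = 10 h 33 min; less 20 min break → 10 h 13 min
Sat: 10:10–21:38 = 11 h 28 min; less 75 min break → 10 h 13 min
Total: 10 h 4 min + 10 h 13 min + 10 h 13 min = 30 h 30 min.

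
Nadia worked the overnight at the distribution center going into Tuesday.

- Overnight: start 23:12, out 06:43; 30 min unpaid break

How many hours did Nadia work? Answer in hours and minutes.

7 h 1 min

Overnight: 23:12 → midnight = 0 h 48 min; midnight → 06:43 = 6 h 43 min; span 7 h 31 min; less 30 min break → 7 h 1 min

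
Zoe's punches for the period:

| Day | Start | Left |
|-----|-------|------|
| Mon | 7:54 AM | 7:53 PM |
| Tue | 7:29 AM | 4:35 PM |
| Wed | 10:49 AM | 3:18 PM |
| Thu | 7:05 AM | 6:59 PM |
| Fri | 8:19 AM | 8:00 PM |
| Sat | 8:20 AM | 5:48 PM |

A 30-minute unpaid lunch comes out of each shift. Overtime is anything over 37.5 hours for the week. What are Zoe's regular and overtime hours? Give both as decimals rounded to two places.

Regular 37.50 hours, overtime 18.12 hours

Mon: 7:54 AM–7:53 PM = 11 h 59 min; less 30 min break → 11 h 29 min
Tue: 7:29 AM–4:35 PM = 9 h 6 min; less 30 min break → 8 h 36 min
Wed: 10:49 AM–3:18 PM = 4 h 29 min; less 30 min break → 3 h 59 min
Thu: 7:05 AM–6:59 PM = 11 h 54 min; less 30 min break → 11 h 24 min
Fri: 8:19 AM–8:00 PM = 11 h 41 min; less 30 min break → 11 h 11 min
Sat: 8:20 AM–5:48 PM = 9 h 28 min; less 30 min break → 8 h 58 min
Total worked: 55 h 37 min = 55.62 h.
Threshold 37.5 h → overtime 18 h 7 min, regular 37 h 30 min.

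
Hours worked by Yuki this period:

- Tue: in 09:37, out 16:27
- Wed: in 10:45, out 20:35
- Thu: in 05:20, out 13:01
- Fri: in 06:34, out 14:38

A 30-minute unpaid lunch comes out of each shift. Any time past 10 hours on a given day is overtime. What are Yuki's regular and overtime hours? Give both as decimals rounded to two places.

Tue: 09:37–16:27 = 6 h 50 min; less 30 min break → 6 h 20 min
Wed: 10:45–20:35 = 9 h 50 min; less 30 min break → 9 h 20 min
Thu: 05:20–13:01 = 7 h 41 min; less 30 min break → 7 h 11 min
Fri: 06:34–14:38 = 8 h 4 min; less 30 min break → 7 h 34 min
Tue reg 6 h 20 min / OT 0 h 0 min; Wed reg 9 h 20 min / OT 0 h 0 min; Thu reg 7 h 11 min / OT 0 h 0 min; Fri reg 7 h 34 min / OT 0 h 0 min.
Totals: regular 30 h 25 min, overtime 0 h 0 min.

Regular 30.42 hours, overtime 0.00 hours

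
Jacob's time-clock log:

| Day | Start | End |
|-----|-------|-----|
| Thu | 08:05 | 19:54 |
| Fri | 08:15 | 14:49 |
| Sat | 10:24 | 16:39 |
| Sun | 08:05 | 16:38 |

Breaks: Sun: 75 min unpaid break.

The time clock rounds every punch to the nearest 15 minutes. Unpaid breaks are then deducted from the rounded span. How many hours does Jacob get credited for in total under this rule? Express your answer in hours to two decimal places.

Thu: in 08:05→08:00, out 19:54→20:00; 12 h 0 min
Fri: in 08:15→08:15, out 14:49→14:45; 6 h 30 min
Sat: in 10:24→10:30, out 16:39→16:45; 6 h 15 min
Sun: in 08:05→08:00, out 16:38→16:45; 8 h 45 min − 75 min = 7 h 30 min
Total credited: 32 h 15 min.

32.25 hours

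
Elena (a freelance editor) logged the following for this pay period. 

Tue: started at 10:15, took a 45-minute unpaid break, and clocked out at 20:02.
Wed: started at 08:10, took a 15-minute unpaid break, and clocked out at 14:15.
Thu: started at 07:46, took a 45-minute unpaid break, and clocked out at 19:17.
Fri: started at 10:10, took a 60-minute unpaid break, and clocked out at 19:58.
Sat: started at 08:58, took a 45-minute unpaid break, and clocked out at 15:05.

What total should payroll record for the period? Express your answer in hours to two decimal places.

39.80 hours

Tue: 10:15–20:02 = 9 h 47 min; less 45 min break → 9 h 2 min
Wed: 08:10–14:15 = 6 h 5 min; less 15 min break → 5 h 50 min
Thu: 07:46–19:17 = 11 h 31 min; less 45 min break → 10 h 46 min
Fri: 10:10–19:58 = 9 h 48 min; less 60 min break → 8 h 48 min
Sat: 08:58–15:05 = 6 h 7 min; less 45 min break → 5 h 22 min
Total: 9 h 2 min + 5 h 50 min + 10 h 46 min + 8 h 48 min + 5 h 22 min = 39 h 48 min.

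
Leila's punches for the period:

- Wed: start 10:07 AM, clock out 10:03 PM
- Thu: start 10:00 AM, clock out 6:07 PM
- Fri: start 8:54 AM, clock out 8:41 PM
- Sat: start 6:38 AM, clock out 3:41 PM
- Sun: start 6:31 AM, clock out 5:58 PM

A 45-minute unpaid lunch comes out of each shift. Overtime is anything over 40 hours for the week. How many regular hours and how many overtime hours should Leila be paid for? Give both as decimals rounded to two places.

Regular 40.00 hours, overtime 8.58 hours

Wed: 10:07 AM–10:03 PM = 11 h 56 min; less 45 min break → 11 h 11 min
Thu: 10:00 AM–6:07 PM = 8 h 7 min; less 45 min break → 7 h 22 min
Fri: 8:54 AM–8:41 PM = 11 h 47 min; less 45 min break → 11 h 2 min
Sat: 6:38 AM–3:41 PM = 9 h 3 min; less 45 min break → 8 h 18 min
Sun: 6:31 AM–5:58 PM = 11 h 27 min; less 45 min break → 10 h 42 min
Total worked: 48 h 35 min = 48.58 h.
Threshold 40 h → overtime 8 h 35 min, regular 40 h 0 min.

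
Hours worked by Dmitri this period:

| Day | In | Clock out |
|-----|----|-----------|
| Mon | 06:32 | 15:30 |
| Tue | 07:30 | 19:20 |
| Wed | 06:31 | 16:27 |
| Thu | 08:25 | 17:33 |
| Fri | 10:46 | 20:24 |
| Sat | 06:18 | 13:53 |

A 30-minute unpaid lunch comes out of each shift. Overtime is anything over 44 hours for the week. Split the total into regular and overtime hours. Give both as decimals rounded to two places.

Regular 44.00 hours, overtime 10.08 hours

Mon: 06:32–15:30 = 8 h 58 min; less 30 min break → 8 h 28 min
Tue: 07:30–19:20 = 11 h 50 min; less 30 min break → 11 h 20 min
Wed: 06:31–16:27 = 9 h 56 min; less 30 min break → 9 h 26 min
Thu: 08:25–17:33 = 9 h 8 min; less 30 min break → 8 h 38 min
Fri: 10:46–20:24 = 9 h 38 min; less 30 min break → 9 h 8 min
Sat: 06:18–13:53 = 7 h 35 min; less 30 min break → 7 h 5 min
Total worked: 54 h 5 min = 54.08 h.
Threshold 44 h → overtime 10 h 5 min, regular 44 h 0 min.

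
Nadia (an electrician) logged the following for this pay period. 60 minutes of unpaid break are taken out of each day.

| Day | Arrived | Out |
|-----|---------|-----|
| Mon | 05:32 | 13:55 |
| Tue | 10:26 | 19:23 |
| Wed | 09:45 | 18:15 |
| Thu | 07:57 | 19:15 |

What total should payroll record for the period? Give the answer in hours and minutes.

33 h 8 min

Mon: 05:32–13:55 = 8 h 23 min; less 60 min break → 7 h 23 min
Tue: 10:26–19:23 = 8 h 57 min; less 60 min break → 7 h 57 min
Wed: 09:45–18:15 = 8 h 30 min; less 60 min break → 7 h 30 min
Thu: 07:57–19:15 = 11 h 18 min; less 60 min break → 10 h 18 min
Total: 7 h 23 min + 7 h 57 min + 7 h 30 min + 10 h 18 min = 33 h 8 min.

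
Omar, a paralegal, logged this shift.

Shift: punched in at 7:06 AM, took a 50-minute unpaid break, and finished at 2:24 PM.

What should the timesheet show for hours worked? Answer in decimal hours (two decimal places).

6.47 hours

Shift: 7:06 AM–2:24 PM = 7 h 18 min; less 50 min break → 6 h 28 min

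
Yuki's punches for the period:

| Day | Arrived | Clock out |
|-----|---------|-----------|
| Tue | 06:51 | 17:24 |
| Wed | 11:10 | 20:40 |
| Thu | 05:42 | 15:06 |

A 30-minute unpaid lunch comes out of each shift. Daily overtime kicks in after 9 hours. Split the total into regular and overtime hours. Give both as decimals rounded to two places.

Tue: 06:51–17:24 = 10 h 33 min; less 30 min break → 10 h 3 min
Wed: 11:10–20:40 = 9 h 30 min; less 30 min break → 9 h 0 min
Thu: 05:42–15:06 = 9 h 24 min; less 30 min break → 8 h 54 min
Tue reg 9 h 0 min / OT 1 h 3 min; Wed reg 9 h 0 min / OT 0 h 0 min; Thu reg 8 h 54 min / OT 0 h 0 min.
Totals: regular 26 h 54 min, overtime 1 h 3 min.

Regular 26.90 hours, overtime 1.05 hours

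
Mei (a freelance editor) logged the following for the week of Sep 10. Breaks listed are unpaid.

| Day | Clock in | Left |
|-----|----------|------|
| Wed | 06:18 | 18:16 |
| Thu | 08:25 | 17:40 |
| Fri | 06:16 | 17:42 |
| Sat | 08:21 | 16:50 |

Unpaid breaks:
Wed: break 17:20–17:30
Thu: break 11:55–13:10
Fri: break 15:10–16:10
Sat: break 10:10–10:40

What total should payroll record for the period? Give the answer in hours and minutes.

Wed: 06:18–18:16 = 11 h 58 min; less 10 min break → 11 h 48 min
Thu: 08:25–17:40 = 9 h 15 min; less 75 min break → 8 h 0 min
Fri: 06:16–17:42 = 11 h 26 min; less 60 min break → 10 h 26 min
Sat: 08:21–16:50 = 8 h 29 min; less 30 min break → 7 h 59 min
Total: 11 h 48 min + 8 h 0 min + 10 h 26 min + 7 h 59 min = 38 h 13 min.

38 h 13 min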